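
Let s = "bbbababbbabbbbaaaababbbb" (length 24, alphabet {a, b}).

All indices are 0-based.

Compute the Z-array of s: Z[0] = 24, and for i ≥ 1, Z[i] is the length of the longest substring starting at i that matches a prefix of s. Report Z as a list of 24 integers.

[24, 2, 1, 0, 1, 0, 5, 2, 1, 0, 3, 4, 2, 1, 0, 0, 0, 0, 1, 0, 3, 3, 2, 1]

Z[0]=24
i=1: outside box; Z[1]=2 extend→box=[1,3)
i=2: min(r-i=1, Z[1]=2)=1; Z[2]=1
i=3: outside box; Z[3]=0
i=4: outside box; Z[4]=1 extend→box=[4,5)
i=5: outside box; Z[5]=0
i=6: outside box; Z[6]=5 extend→box=[6,11)
i=7: min(r-i=4, Z[1]=2)=2; Z[7]=2
i=8: min(r-i=3, Z[2]=1)=1; Z[8]=1
i=9: min(r-i=2, Z[3]=0)=0; Z[9]=0
i=10: min(r-i=1, Z[4]=1)=1; Z[10]=3 extend→box=[10,13)
i=11: min(r-i=2, Z[1]=2)=2; Z[11]=4 extend→box=[11,15)
i=12: min(r-i=3, Z[1]=2)=2; Z[12]=2
i=13: min(r-i=2, Z[2]=1)=1; Z[13]=1
i=14: min(r-i=1, Z[3]=0)=0; Z[14]=0
i=15: outside box; Z[15]=0
i=16: outside box; Z[16]=0
i=17: outside box; Z[17]=0
i=18: outside box; Z[18]=1 extend→box=[18,19)
i=19: outside box; Z[19]=0
i=20: outside box; Z[20]=3 extend→box=[20,23)
i=21: min(r-i=2, Z[1]=2)=2; Z[21]=3 extend→box=[21,24)
i=22: min(r-i=2, Z[1]=2)=2; Z[22]=2
i=23: min(r-i=1, Z[2]=1)=1; Z[23]=1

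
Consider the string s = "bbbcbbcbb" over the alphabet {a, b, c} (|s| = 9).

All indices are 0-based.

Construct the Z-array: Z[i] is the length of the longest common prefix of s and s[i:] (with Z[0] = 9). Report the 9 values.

[9, 2, 1, 0, 2, 1, 0, 2, 1]

Z[0]=9
i=1: fresh scan; Z[1]=2 scan→box=[1,3)
i=2: min(r-i=1, Z[1]=2)=1; Z[2]=1
i=3: fresh scan; Z[3]=0
i=4: fresh scan; Z[4]=2 scan→box=[4,6)
i=5: min(r-i=1, Z[1]=2)=1; Z[5]=1
i=6: fresh scan; Z[6]=0
i=7: fresh scan; Z[7]=2 scan→box=[7,9)
i=8: min(r-i=1, Z[1]=2)=1; Z[8]=1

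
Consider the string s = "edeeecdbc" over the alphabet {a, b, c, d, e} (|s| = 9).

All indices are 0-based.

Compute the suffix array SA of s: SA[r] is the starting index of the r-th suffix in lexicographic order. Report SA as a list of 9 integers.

[7, 8, 5, 6, 1, 4, 0, 3, 2]

rank | idx | suffix
   0 |   7 | bc
   1 |   8 | c
   2 |   5 | cdbc
   3 |   6 | dbc
   4 |   1 | deeecdbc
   5 |   4 | ecdbc
   6 |   0 | edeeecdbc
   7 |   3 | eecdbc
   8 |   2 | eeecdbc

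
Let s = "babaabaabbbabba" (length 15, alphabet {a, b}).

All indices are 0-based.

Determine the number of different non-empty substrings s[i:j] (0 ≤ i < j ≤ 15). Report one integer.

sorted suffixes:
  #0 SA[0]=14  'a'
  #1 SA[1]=3  'aabaabbbabba'
  #2 SA[2]=6  'aabbbabba'
  #3 SA[3]=1  'abaabaabbbabba'
  #4 SA[4]=4  'abaabbbabba'
  #5 SA[5]=11  'abba'
  #6 SA[6]=7  'abbbabba'
  #7 SA[7]=13  'ba'
  #8 SA[8]=2  'baabaabbbabba'
  #9 SA[9]=5  'baabbbabba'
  #10 SA[10]=0  'babaabaabbbabba'
  #11 SA[11]=10  'babba'
  #12 SA[12]=12  'bba'
  #13 SA[13]=9  'bbabba'
  #14 SA[14]=8  'bbbabba'

SA = [14, 3, 6, 1, 4, 11, 7, 13, 2, 5, 0, 10, 12, 9, 8]
i: (SA[i-1],SA[i]) lcp shared
  1: (14,3) 1 'a'
  2: (3,6) 3 'aab'
  3: (6,1) 1 'a'
  4: (1,4) 5 'abaab'
  5: (4,11) 2 'ab'
  6: (11,7) 3 'abb'
  7: (7,13) 0 ''
  8: (13,2) 2 'ba'
  9: (2,5) 4 'baab'
  10: (5,0) 2 'ba'
  11: (0,10) 3 'bab'
  12: (10,12) 1 'b'
  13: (12,9) 3 'bba'
  14: (9,8) 2 'bb'

n(n+1)/2 = 15·16/2 = 120
Σ LCP = 0 + 1 + 3 + 1 + 5 + 2 + 3 + 0 + 2 + 4 + 2 + 3 + 1 + 3 + 2 = 32
distinct = 120 − 32 = 88

88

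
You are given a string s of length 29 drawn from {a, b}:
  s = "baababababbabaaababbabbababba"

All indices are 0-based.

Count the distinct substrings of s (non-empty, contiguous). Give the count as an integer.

326

sorted suffixes:
  #0 SA[0]=28  'a'
  #1 SA[1]=13  'aaababbabbababba'
  #2 SA[2]=1  'aababababbabaaababbabbababba'
  #3 SA[3]=14  'aababbabbababba'
  #4 SA[4]=11  'abaaababbabbababba'
  #5 SA[5]=2  'ababababbabaaababbabbababba'
  #6 SA[6]=4  'abababbabaaababbabbababba'
  #7 SA[7]=23  'ababba'
  #8 SA[8]=6  'ababbabaaababbabbababba'
  #9 SA[9]=15  'ababbabbababba'
  #10 SA[10]=25  'abba'
  #11 SA[11]=8  'abbabaaababbabbababba'
  #12 SA[12]=20  'abbababba'
  #13 SA[13]=17  'abbabbababba'
  #14 SA[14]=27  'ba'
  #15 SA[15]=12  'baaababbabbababba'
  #16 SA[16]=0  'baababababbabaaababbabbababba'
  #17 SA[17]=10  'babaaababbabbababba'
  #18 SA[18]=3  'babababbabaaababbabbababba'
  #19 SA[19]=22  'bababba'
  #20 SA[20]=5  'bababbabaaababbabbababba'
  #21 SA[21]=24  'babba'
  #22 SA[22]=7  'babbabaaababbabbababba'
  #23 SA[23]=19  'babbababba'
  #24 SA[24]=16  'babbabbababba'
  #25 SA[25]=26  'bba'
  #26 SA[26]=9  'bbabaaababbabbababba'
  #27 SA[27]=21  'bbababba'
  #28 SA[28]=18  'bbabbababba'

SA = [28, 13, 1, 14, 11, 2, 4, 23, 6, 15, 25, 8, 20, 17, 27, 12, 0, 10, 3, 22, 5, 24, 7, 19, 16, 26, 9, 21, 18]
rank  pair      lcp
   1  s[28:],s[13:]  1  'a'
   2  s[13:],s[1:]  2  'aa'
   3  s[1:],s[14:]  5  'aabab'
   4  s[14:],s[11:]  1  'a'
   5  s[11:],s[2:]  3  'aba'
   6  s[2:],s[4:]  6  'ababab'
   7  s[4:],s[23:]  4  'abab'
   8  s[23:],s[6:]  6  'ababba'
   9  s[6:],s[15:]  7  'ababbab'
  10  s[15:],s[25:]  2  'ab'
  11  s[25:],s[8:]  4  'abba'
  12  s[8:],s[20:]  6  'abbaba'
  13  s[20:],s[17:]  5  'abbab'
  14  s[17:],s[27:]  0  ''
  15  s[27:],s[12:]  2  'ba'
  16  s[12:],s[0:]  3  'baa'
  17  s[0:],s[10:]  2  'ba'
  18  s[10:],s[3:]  4  'baba'
  19  s[3:],s[22:]  5  'babab'
  20  s[22:],s[5:]  7  'bababba'
  21  s[5:],s[24:]  3  'bab'
  22  s[24:],s[7:]  5  'babba'
  23  s[7:],s[19:]  7  'babbaba'
  24  s[19:],s[16:]  6  'babbab'
  25  s[16:],s[26:]  1  'b'
  26  s[26:],s[9:]  3  'bba'
  27  s[9:],s[21:]  5  'bbaba'
  28  s[21:],s[18:]  4  'bbab'

n(n+1)/2 = 29·30/2 = 435
Σ LCP = 0 + 1 + 2 + 5 + 1 + 3 + 6 + 4 + 6 + 7 + 2 + 4 + 6 + 5 + 0 + 2 + 3 + 2 + 4 + 5 + 7 + 3 + 5 + 7 + 6 + 1 + 3 + 5 + 4 = 109
distinct = 435 − 109 = 326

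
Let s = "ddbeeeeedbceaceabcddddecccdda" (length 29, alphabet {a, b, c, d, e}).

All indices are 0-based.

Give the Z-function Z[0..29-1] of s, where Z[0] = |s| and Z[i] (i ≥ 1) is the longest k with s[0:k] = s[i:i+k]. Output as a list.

[29, 1, 0, 0, 0, 0, 0, 0, 1, 0, 0, 0, 0, 0, 0, 0, 0, 0, 2, 2, 2, 1, 0, 0, 0, 0, 2, 1, 0]

Z[0]=29
i=1: i≥r, start 0; Z[1]=1 grow→box=[1,2)
i=2: i≥r, start 0; Z[2]=0
i=3: i≥r, start 0; Z[3]=0
i=4: i≥r, start 0; Z[4]=0
i=5: i≥r, start 0; Z[5]=0
i=6: i≥r, start 0; Z[6]=0
i=7: i≥r, start 0; Z[7]=0
i=8: i≥r, start 0; Z[8]=1 grow→box=[8,9)
i=9: i≥r, start 0; Z[9]=0
i=10: i≥r, start 0; Z[10]=0
i=11: i≥r, start 0; Z[11]=0
i=12: i≥r, start 0; Z[12]=0
i=13: i≥r, start 0; Z[13]=0
i=14: i≥r, start 0; Z[14]=0
i=15: i≥r, start 0; Z[15]=0
i=16: i≥r, start 0; Z[16]=0
i=17: i≥r, start 0; Z[17]=0
i=18: i≥r, start 0; Z[18]=2 grow→box=[18,20)
i=19: min(r-i=1, Z[1]=1)=1; Z[19]=2 grow→box=[19,21)
i=20: min(r-i=1, Z[1]=1)=1; Z[20]=2 grow→box=[20,22)
i=21: min(r-i=1, Z[1]=1)=1; Z[21]=1
i=22: i≥r, start 0; Z[22]=0
i=23: i≥r, start 0; Z[23]=0
i=24: i≥r, start 0; Z[24]=0
i=25: i≥r, start 0; Z[25]=0
i=26: i≥r, start 0; Z[26]=2 grow→box=[26,28)
i=27: min(r-i=1, Z[1]=1)=1; Z[27]=1
i=28: i≥r, start 0; Z[28]=0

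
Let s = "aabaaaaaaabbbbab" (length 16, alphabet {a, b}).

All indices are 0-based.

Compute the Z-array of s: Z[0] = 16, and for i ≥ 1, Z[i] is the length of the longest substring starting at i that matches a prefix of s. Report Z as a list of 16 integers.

Z[0]=16
i=1: outside box; Z[1]=1 grow→box=[1,2)
i=2: outside box; Z[2]=0
i=3: outside box; Z[3]=2 grow→box=[3,5)
i=4: min(r-i=1, Z[1]=1)=1; Z[4]=2 grow→box=[4,6)
i=5: min(r-i=1, Z[1]=1)=1; Z[5]=2 grow→box=[5,7)
i=6: min(r-i=1, Z[1]=1)=1; Z[6]=2 grow→box=[6,8)
i=7: min(r-i=1, Z[1]=1)=1; Z[7]=2 grow→box=[7,9)
i=8: min(r-i=1, Z[1]=1)=1; Z[8]=3 grow→box=[8,11)
i=9: min(r-i=2, Z[1]=1)=1; Z[9]=1
i=10: min(r-i=1, Z[2]=0)=0; Z[10]=0
i=11: outside box; Z[11]=0
i=12: outside box; Z[12]=0
i=13: outside box; Z[13]=0
i=14: outside box; Z[14]=1 grow→box=[14,15)
i=15: outside box; Z[15]=0

[16, 1, 0, 2, 2, 2, 2, 2, 3, 1, 0, 0, 0, 0, 1, 0]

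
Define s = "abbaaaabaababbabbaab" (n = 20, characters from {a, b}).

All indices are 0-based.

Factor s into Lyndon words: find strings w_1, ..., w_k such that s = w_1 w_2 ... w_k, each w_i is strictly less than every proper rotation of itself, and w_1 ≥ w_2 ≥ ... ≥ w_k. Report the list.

emit factor 1: 'abb' (i=0, period=3)
emit factor 2: 'aaaabaababbabbaab' (i=3, period=17)

["abb", "aaaabaababbabbaab"]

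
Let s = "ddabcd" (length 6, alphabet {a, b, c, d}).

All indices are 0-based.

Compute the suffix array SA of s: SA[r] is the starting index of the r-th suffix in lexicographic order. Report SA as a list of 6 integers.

[2, 3, 4, 5, 1, 0]

rank | idx | suffix
   0 |   2 | abcd
   1 |   3 | bcd
   2 |   4 | cd
   3 |   5 | d
   4 |   1 | dabcd
   5 |   0 | ddabcd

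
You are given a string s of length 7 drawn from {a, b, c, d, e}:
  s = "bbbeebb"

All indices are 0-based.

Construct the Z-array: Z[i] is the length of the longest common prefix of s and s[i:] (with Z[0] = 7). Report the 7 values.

Z[0]=7
i=1: fresh scan; Z[1]=2 extend→box=[1,3)
i=2: min(r-i=1, Z[1]=2)=1; Z[2]=1
i=3: fresh scan; Z[3]=0
i=4: fresh scan; Z[4]=0
i=5: fresh scan; Z[5]=2 extend→box=[5,7)
i=6: min(r-i=1, Z[1]=2)=1; Z[6]=1

[7, 2, 1, 0, 0, 2, 1]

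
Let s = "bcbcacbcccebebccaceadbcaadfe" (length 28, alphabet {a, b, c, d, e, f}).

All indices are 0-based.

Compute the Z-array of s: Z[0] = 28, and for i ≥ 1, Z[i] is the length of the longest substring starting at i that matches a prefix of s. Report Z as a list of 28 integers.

[28, 0, 2, 0, 0, 0, 2, 0, 0, 0, 0, 1, 0, 2, 0, 0, 0, 0, 0, 0, 0, 2, 0, 0, 0, 0, 0, 0]

Z[0]=28
i=1: outside box; Z[1]=0
i=2: outside box; Z[2]=2 extend→box=[2,4)
i=3: min(r-i=1, Z[1]=0)=0; Z[3]=0
i=4: outside box; Z[4]=0
i=5: outside box; Z[5]=0
i=6: outside box; Z[6]=2 extend→box=[6,8)
i=7: min(r-i=1, Z[1]=0)=0; Z[7]=0
i=8: outside box; Z[8]=0
i=9: outside box; Z[9]=0
i=10: outside box; Z[10]=0
i=11: outside box; Z[11]=1 extend→box=[11,12)
i=12: outside box; Z[12]=0
i=13: outside box; Z[13]=2 extend→box=[13,15)
i=14: min(r-i=1, Z[1]=0)=0; Z[14]=0
i=15: outside box; Z[15]=0
i=16: outside box; Z[16]=0
i=17: outside box; Z[17]=0
i=18: outside box; Z[18]=0
i=19: outside box; Z[19]=0
i=20: outside box; Z[20]=0
i=21: outside box; Z[21]=2 extend→box=[21,23)
i=22: min(r-i=1, Z[1]=0)=0; Z[22]=0
i=23: outside box; Z[23]=0
i=24: outside box; Z[24]=0
i=25: outside box; Z[25]=0
i=26: outside box; Z[26]=0
i=27: outside box; Z[27]=0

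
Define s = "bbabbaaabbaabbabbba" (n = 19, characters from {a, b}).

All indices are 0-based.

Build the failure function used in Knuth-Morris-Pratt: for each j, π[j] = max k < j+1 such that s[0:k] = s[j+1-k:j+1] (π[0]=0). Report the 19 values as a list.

π[0] = 0
j=1 s[j]='b': π[1]=1 (border 'b')
j=2 s[j]='a': k: 1→0; π[2]=0 (border '')
j=3 s[j]='b': π[3]=1 (border 'b')
j=4 s[j]='b': π[4]=2 (border 'bb')
j=5 s[j]='a': π[5]=3 (border 'bba')
j=6 s[j]='a': k: 3→0; π[6]=0 (border '')
j=7 s[j]='a': π[7]=0 (border '')
j=8 s[j]='b': π[8]=1 (border 'b')
j=9 s[j]='b': π[9]=2 (border 'bb')
j=10 s[j]='a': π[10]=3 (border 'bba')
j=11 s[j]='a': k: 3→0; π[11]=0 (border '')
j=12 s[j]='b': π[12]=1 (border 'b')
j=13 s[j]='b': π[13]=2 (border 'bb')
j=14 s[j]='a': π[14]=3 (border 'bba')
j=15 s[j]='b': π[15]=4 (border 'bbab')
j=16 s[j]='b': π[16]=5 (border 'bbabb')
j=17 s[j]='b': k: 5→2→1; π[17]=2 (border 'bb')
j=18 s[j]='a': π[18]=3 (border 'bba')

[0, 1, 0, 1, 2, 3, 0, 0, 1, 2, 3, 0, 1, 2, 3, 4, 5, 2, 3]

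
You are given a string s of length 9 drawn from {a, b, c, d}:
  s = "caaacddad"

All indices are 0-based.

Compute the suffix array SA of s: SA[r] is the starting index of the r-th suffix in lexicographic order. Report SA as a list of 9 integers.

[1, 2, 3, 7, 0, 4, 8, 6, 5]

sorted suffixes:
  #0 SA[0]=1  'aaacddad'
  #1 SA[1]=2  'aacddad'
  #2 SA[2]=3  'acddad'
  #3 SA[3]=7  'ad'
  #4 SA[4]=0  'caaacddad'
  #5 SA[5]=4  'cddad'
  #6 SA[6]=8  'd'
  #7 SA[7]=6  'dad'
  #8 SA[8]=5  'ddad'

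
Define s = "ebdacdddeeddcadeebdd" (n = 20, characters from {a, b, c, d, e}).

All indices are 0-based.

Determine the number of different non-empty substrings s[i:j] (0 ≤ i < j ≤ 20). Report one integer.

sorted suffixes:
  #0 SA[0]=3  'acdddeeddcadeebdd'
  #1 SA[1]=13  'adeebdd'
  #2 SA[2]=1  'bdacdddeeddcadeebdd'
  #3 SA[3]=17  'bdd'
  #4 SA[4]=12  'cadeebdd'
  #5 SA[5]=4  'cdddeeddcadeebdd'
  #6 SA[6]=19  'd'
  #7 SA[7]=2  'dacdddeeddcadeebdd'
  #8 SA[8]=11  'dcadeebdd'
  #9 SA[9]=18  'dd'
  #10 SA[10]=10  'ddcadeebdd'
  #11 SA[11]=5  'dddeeddcadeebdd'
  #12 SA[12]=6  'ddeeddcadeebdd'
  #13 SA[13]=14  'deebdd'
  #14 SA[14]=7  'deeddcadeebdd'
  #15 SA[15]=0  'ebdacdddeeddcadeebdd'
  #16 SA[16]=16  'ebdd'
  #17 SA[17]=9  'eddcadeebdd'
  #18 SA[18]=15  'eebdd'
  #19 SA[19]=8  'eeddcadeebdd'

SA = [3, 13, 1, 17, 12, 4, 19, 2, 11, 18, 10, 5, 6, 14, 7, 0, 16, 9, 15, 8]
[i] adj suffixes → lcp
  [1] 3/13 → 1 ('a')
  [2] 13/1 → 0 ('')
  [3] 1/17 → 2 ('bd')
  [4] 17/12 → 0 ('')
  [5] 12/4 → 1 ('c')
  [6] 4/19 → 0 ('')
  [7] 19/2 → 1 ('d')
  [8] 2/11 → 1 ('d')
  [9] 11/18 → 1 ('d')
  [10] 18/10 → 2 ('dd')
  [11] 10/5 → 2 ('dd')
  [12] 5/6 → 2 ('dd')
  [13] 6/14 → 1 ('d')
  [14] 14/7 → 3 ('dee')
  [15] 7/0 → 0 ('')
  [16] 0/16 → 3 ('ebd')
  [17] 16/9 → 1 ('e')
  [18] 9/15 → 1 ('e')
  [19] 15/8 → 2 ('ee')

n(n+1)/2 = 20·21/2 = 210
Σ LCP = 0 + 1 + 0 + 2 + 0 + 1 + 0 + 1 + 1 + 1 + 2 + 2 + 2 + 1 + 3 + 0 + 3 + 1 + 1 + 2 = 24
distinct = 210 − 24 = 186

186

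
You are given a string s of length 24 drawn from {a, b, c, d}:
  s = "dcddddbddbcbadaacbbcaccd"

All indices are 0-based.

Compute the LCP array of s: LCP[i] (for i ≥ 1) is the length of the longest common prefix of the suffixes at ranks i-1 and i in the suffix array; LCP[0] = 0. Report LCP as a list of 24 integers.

[0, 1, 2, 1, 0, 1, 1, 2, 1, 0, 1, 2, 1, 1, 2, 0, 1, 1, 2, 1, 1, 3, 2, 3]

rank | idx | suffix
   0 |  14 | aacbbcaccd
   1 |  15 | acbbcaccd
   2 |  20 | accd
   3 |  12 | adaacbbcaccd
   4 |  11 | badaacbbcaccd
   5 |  17 | bbcaccd
   6 |  18 | bcaccd
   7 |   9 | bcbadaacbbcaccd
   8 |   6 | bddbcbadaacbbcaccd
   9 |  19 | caccd
  10 |  10 | cbadaacbbcaccd
  11 |  16 | cbbcaccd
  12 |  21 | ccd
  13 |  22 | cd
  14 |   1 | cddddbddbcbadaacbbcaccd
  15 |  23 | d
  16 |  13 | daacbbcaccd
  17 |   8 | dbcbadaacbbcaccd
  18 |   5 | dbddbcbadaacbbcaccd
  19 |   0 | dcddddbddbcbadaacbbcaccd
  20 |   7 | ddbcbadaacbbcaccd
  21 |   4 | ddbddbcbadaacbbcaccd
  22 |   3 | dddbddbcbadaacbbcaccd
  23 |   2 | ddddbddbcbadaacbbcaccd

SA = [14, 15, 20, 12, 11, 17, 18, 9, 6, 19, 10, 16, 21, 22, 1, 23, 13, 8, 5, 0, 7, 4, 3, 2]
rank  pair      lcp
   1  s[14:],s[15:]  1  'a'
   2  s[15:],s[20:]  2  'ac'
   3  s[20:],s[12:]  1  'a'
   4  s[12:],s[11:]  0  ''
   5  s[11:],s[17:]  1  'b'
   6  s[17:],s[18:]  1  'b'
   7  s[18:],s[9:]  2  'bc'
   8  s[9:],s[6:]  1  'b'
   9  s[6:],s[19:]  0  ''
  10  s[19:],s[10:]  1  'c'
  11  s[10:],s[16:]  2  'cb'
  12  s[16:],s[21:]  1  'c'
  13  s[21:],s[22:]  1  'c'
  14  s[22:],s[1:]  2  'cd'
  15  s[1:],s[23:]  0  ''
  16  s[23:],s[13:]  1  'd'
  17  s[13:],s[8:]  1  'd'
  18  s[8:],s[5:]  2  'db'
  19  s[5:],s[0:]  1  'd'
  20  s[0:],s[7:]  1  'd'
  21  s[7:],s[4:]  3  'ddb'
  22  s[4:],s[3:]  2  'dd'
  23  s[3:],s[2:]  3  'ddd'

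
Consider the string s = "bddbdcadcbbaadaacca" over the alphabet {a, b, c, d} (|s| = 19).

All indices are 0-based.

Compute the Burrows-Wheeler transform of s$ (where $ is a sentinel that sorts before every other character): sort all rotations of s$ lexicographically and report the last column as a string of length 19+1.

rank  rotation              last
    0  $bddbdcadcbbaadaacca  a
    1  a$bddbdcadcbbaadaacc  c
    2  aacca$bddbdcadcbbaad  d
    3  aadaacca$bddbdcadcbb  b
    4  acca$bddbdcadcbbaada  a
    5  adaacca$bddbdcadcbba  a
    6  adcbbaadaacca$bddbdc  c
    7  baadaacca$bddbdcadcb  b
    8  bbaadaacca$bddbdcadc  c
    9  bdcadcbbaadaacca$bdd  d
   10  bddbdcadcbbaadaacca$  $
   11  ca$bddbdcadcbbaadaac  c
   12  cadcbbaadaacca$bddbd  d
   13  cbbaadaacca$bddbdcad  d
   14  cca$bddbdcadcbbaadaa  a
   15  daacca$bddbdcadcbbaa  a
   16  dbdcadcbbaadaacca$bd  d
   17  dcadcbbaadaacca$bddb  b
   18  dcbbaadaacca$bddbdca  a
   19  ddbdcadcbbaadaacca$b  b

acdbaacbcd$cddaadbab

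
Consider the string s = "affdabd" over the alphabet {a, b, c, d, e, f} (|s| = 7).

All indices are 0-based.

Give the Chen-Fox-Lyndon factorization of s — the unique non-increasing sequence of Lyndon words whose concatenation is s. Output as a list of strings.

emit factor 1: 'affd' (i=0, period=4)
emit factor 2: 'abd' (i=4, period=3)

["affd", "abd"]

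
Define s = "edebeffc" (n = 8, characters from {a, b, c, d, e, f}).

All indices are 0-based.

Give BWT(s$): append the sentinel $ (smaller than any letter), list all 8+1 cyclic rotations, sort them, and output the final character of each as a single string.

rank  rotation   last
    0  $edebeffc  c
    1  beffc$ede  e
    2  c$edebeff  f
    3  debeffc$e  e
    4  ebeffc$ed  d
    5  edebeffc$  $
    6  effc$edeb  b
    7  fc$edebef  f
    8  ffc$edebe  e

cefed$bfe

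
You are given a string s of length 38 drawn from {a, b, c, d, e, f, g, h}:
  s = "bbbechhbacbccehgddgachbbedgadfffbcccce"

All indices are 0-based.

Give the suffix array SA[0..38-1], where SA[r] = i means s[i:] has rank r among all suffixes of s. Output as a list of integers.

rank→(start, suffix):
  0 → (8, 'acbccehgddgachbbedgadfffbcccce')
  1 → (19, 'achbbedgadfffbcccce')
  2 → (27, 'adfffbcccce')
  3 → (7, 'bacbccehgddgachbbedgadfffbcccce')
  4 → (0, 'bbbechhbacbccehgddgachbbedgadfffbcccce')
  5 → (1, 'bbechhbacbccehgddgachbbedgadfffbcccce')
  6 → (22, 'bbedgadfffbcccce')
  7 → (32, 'bcccce')
  8 → (10, 'bccehgddgachbbedgadfffbcccce')
  9 → (2, 'bechhbacbccehgddgachbbedgadfffbcccce')
  10 → (23, 'bedgadfffbcccce')
  11 → (9, 'cbccehgddgachbbedgadfffbcccce')
  12 → (33, 'cccce')
  13 → (34, 'ccce')
  14 → (35, 'cce')
  15 → (11, 'ccehgddgachbbedgadfffbcccce')
  16 → (36, 'ce')
  17 → (12, 'cehgddgachbbedgadfffbcccce')
  18 → (20, 'chbbedgadfffbcccce')
  19 → (4, 'chhbacbccehgddgachbbedgadfffbcccce')
  20 → (16, 'ddgachbbedgadfffbcccce')
  21 → (28, 'dfffbcccce')
  22 → (17, 'dgachbbedgadfffbcccce')
  23 → (25, 'dgadfffbcccce')
  24 → (37, 'e')
  25 → (3, 'echhbacbccehgddgachbbedgadfffbcccce')
  26 → (24, 'edgadfffbcccce')
  27 → (13, 'ehgddgachbbedgadfffbcccce')
  28 → (31, 'fbcccce')
  29 → (30, 'ffbcccce')
  30 → (29, 'fffbcccce')
  31 → (18, 'gachbbedgadfffbcccce')
  32 → (26, 'gadfffbcccce')
  33 → (15, 'gddgachbbedgadfffbcccce')
  34 → (6, 'hbacbccehgddgachbbedgadfffbcccce')
  35 → (21, 'hbbedgadfffbcccce')
  36 → (14, 'hgddgachbbedgadfffbcccce')
  37 → (5, 'hhbacbccehgddgachbbedgadfffbcccce')

[8, 19, 27, 7, 0, 1, 22, 32, 10, 2, 23, 9, 33, 34, 35, 11, 36, 12, 20, 4, 16, 28, 17, 25, 37, 3, 24, 13, 31, 30, 29, 18, 26, 15, 6, 21, 14, 5]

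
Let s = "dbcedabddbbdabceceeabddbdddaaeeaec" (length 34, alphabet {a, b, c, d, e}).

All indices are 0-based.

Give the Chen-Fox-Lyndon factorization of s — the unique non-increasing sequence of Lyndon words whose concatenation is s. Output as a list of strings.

emit factor 1: 'd' (i=0, period=1)
emit factor 2: 'bced' (i=1, period=4)
emit factor 3: 'abddbbd' (i=5, period=7)
emit factor 4: 'abceceeabddbddd' (i=12, period=15)
emit factor 5: 'aaeeaec' (i=27, period=7)

["d", "bced", "abddbbd", "abceceeabddbddd", "aaeeaec"]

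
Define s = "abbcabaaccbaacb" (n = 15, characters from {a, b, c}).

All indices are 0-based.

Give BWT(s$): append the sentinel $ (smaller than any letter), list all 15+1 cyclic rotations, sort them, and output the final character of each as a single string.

bbbc$aaccaabbaca

rank  rotation          last
    0  $abbcabaaccbaacb  b
    1  aacb$abbcabaaccb  b
    2  aaccbaacb$abbcab  b
    3  abaaccbaacb$abbc  c
    4  abbcabaaccbaacb$  $
    5  acb$abbcabaaccba  a
    6  accbaacb$abbcaba  a
    7  b$abbcabaaccbaac  c
    8  baacb$abbcabaacc  c
    9  baaccbaacb$abbca  a
   10  bbcabaaccbaacb$a  a
   11  bcabaaccbaacb$ab  b
   12  cabaaccbaacb$abb  b
   13  cb$abbcabaaccbaa  a
   14  cbaacb$abbcabaac  c
   15  ccbaacb$abbcabaa  a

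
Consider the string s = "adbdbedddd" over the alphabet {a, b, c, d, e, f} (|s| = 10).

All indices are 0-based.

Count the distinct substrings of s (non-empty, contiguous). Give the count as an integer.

45

rank | idx | suffix
   0 |   0 | adbdbedddd
   1 |   2 | bdbedddd
   2 |   4 | bedddd
   3 |   9 | d
   4 |   1 | dbdbedddd
   5 |   3 | dbedddd
   6 |   8 | dd
   7 |   7 | ddd
   8 |   6 | dddd
   9 |   5 | edddd

SA = [0, 2, 4, 9, 1, 3, 8, 7, 6, 5]
[i] adj suffixes → lcp
  [1] 0/2 → 0 ('')
  [2] 2/4 → 1 ('b')
  [3] 4/9 → 0 ('')
  [4] 9/1 → 1 ('d')
  [5] 1/3 → 2 ('db')
  [6] 3/8 → 1 ('d')
  [7] 8/7 → 2 ('dd')
  [8] 7/6 → 3 ('ddd')
  [9] 6/5 → 0 ('')

n(n+1)/2 = 10·11/2 = 55
Σ LCP = 0 + 0 + 1 + 0 + 1 + 2 + 1 + 2 + 3 + 0 = 10
distinct = 55 − 10 = 45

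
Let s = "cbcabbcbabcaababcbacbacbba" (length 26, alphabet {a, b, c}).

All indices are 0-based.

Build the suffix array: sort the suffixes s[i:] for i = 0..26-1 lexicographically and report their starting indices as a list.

[25, 11, 12, 3, 8, 14, 18, 21, 24, 7, 13, 17, 20, 23, 4, 9, 1, 5, 15, 10, 2, 6, 16, 19, 22, 0]

sorted suffixes:
  #0 SA[0]=25  'a'
  #1 SA[1]=11  'aababcbacbacbba'
  #2 SA[2]=12  'ababcbacbacbba'
  #3 SA[3]=3  'abbcbabcaababcbacbacbba'
  #4 SA[4]=8  'abcaababcbacbacbba'
  #5 SA[5]=14  'abcbacbacbba'
  #6 SA[6]=18  'acbacbba'
  #7 SA[7]=21  'acbba'
  #8 SA[8]=24  'ba'
  #9 SA[9]=7  'babcaababcbacbacbba'
  #10 SA[10]=13  'babcbacbacbba'
  #11 SA[11]=17  'bacbacbba'
  #12 SA[12]=20  'bacbba'
  #13 SA[13]=23  'bba'
  #14 SA[14]=4  'bbcbabcaababcbacbacbba'
  #15 SA[15]=9  'bcaababcbacbacbba'
  #16 SA[16]=1  'bcabbcbabcaababcbacbacbba'
  #17 SA[17]=5  'bcbabcaababcbacbacbba'
  #18 SA[18]=15  'bcbacbacbba'
  #19 SA[19]=10  'caababcbacbacbba'
  #20 SA[20]=2  'cabbcbabcaababcbacbacbba'
  #21 SA[21]=6  'cbabcaababcbacbacbba'
  #22 SA[22]=16  'cbacbacbba'
  #23 SA[23]=19  'cbacbba'
  #24 SA[24]=22  'cbba'
  #25 SA[25]=0  'cbcabbcbabcaababcbacbacbba'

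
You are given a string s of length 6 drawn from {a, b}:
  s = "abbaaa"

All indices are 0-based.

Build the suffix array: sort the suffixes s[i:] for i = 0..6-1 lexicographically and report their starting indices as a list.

rank→(start, suffix):
  0 → (5, 'a')
  1 → (4, 'aa')
  2 → (3, 'aaa')
  3 → (0, 'abbaaa')
  4 → (2, 'baaa')
  5 → (1, 'bbaaa')

[5, 4, 3, 0, 2, 1]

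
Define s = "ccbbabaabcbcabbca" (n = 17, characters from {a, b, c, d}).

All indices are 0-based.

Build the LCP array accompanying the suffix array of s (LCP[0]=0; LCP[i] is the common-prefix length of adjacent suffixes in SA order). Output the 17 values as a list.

[0, 1, 1, 2, 2, 0, 2, 1, 2, 1, 3, 2, 0, 2, 1, 2, 1]

rank | idx | suffix
   0 |  16 | a
   1 |   6 | aabcbcabbca
   2 |   4 | abaabcbcabbca
   3 |  12 | abbca
   4 |   7 | abcbcabbca
   5 |   5 | baabcbcabbca
   6 |   3 | babaabcbcabbca
   7 |   2 | bbabaabcbcabbca
   8 |  13 | bbca
   9 |  14 | bca
  10 |  10 | bcabbca
  11 |   8 | bcbcabbca
  12 |  15 | ca
  13 |  11 | cabbca
  14 |   1 | cbbabaabcbcabbca
  15 |   9 | cbcabbca
  16 |   0 | ccbbabaabcbcabbca

SA = [16, 6, 4, 12, 7, 5, 3, 2, 13, 14, 10, 8, 15, 11, 1, 9, 0]
[i] adj suffixes → lcp
  [1] 16/6 → 1 ('a')
  [2] 6/4 → 1 ('a')
  [3] 4/12 → 2 ('ab')
  [4] 12/7 → 2 ('ab')
  [5] 7/5 → 0 ('')
  [6] 5/3 → 2 ('ba')
  [7] 3/2 → 1 ('b')
  [8] 2/13 → 2 ('bb')
  [9] 13/14 → 1 ('b')
  [10] 14/10 → 3 ('bca')
  [11] 10/8 → 2 ('bc')
  [12] 8/15 → 0 ('')
  [13] 15/11 → 2 ('ca')
  [14] 11/1 → 1 ('c')
  [15] 1/9 → 2 ('cb')
  [16] 9/0 → 1 ('c')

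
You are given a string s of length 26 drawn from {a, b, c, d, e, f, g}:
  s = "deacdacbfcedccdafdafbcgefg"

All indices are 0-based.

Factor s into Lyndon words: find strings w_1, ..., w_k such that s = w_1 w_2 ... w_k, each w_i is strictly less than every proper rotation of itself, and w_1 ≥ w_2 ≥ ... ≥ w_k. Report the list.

emit factor 1: 'de' (i=0, period=2)
emit factor 2: 'acd' (i=2, period=3)
emit factor 3: 'acbfcedccdafdafbcgefg' (i=5, period=21)

["de", "acd", "acbfcedccdafdafbcgefg"]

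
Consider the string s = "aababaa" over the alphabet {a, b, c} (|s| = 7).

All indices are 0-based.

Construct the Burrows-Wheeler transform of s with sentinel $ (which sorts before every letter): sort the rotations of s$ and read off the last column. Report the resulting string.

aab$baaa

rank  rotation  last
    0  $aababaa  a
    1  a$aababa  a
    2  aa$aabab  b
    3  aababaa$  $
    4  abaa$aab  b
    5  ababaa$a  a
    6  baa$aaba  a
    7  babaa$aa  a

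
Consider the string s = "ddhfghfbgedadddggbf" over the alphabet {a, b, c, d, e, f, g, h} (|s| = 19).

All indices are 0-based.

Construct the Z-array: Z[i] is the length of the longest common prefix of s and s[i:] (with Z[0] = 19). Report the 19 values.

Z[0]=19
i=1: i≥r, start 0; Z[1]=1 extend→box=[1,2)
i=2: i≥r, start 0; Z[2]=0
i=3: i≥r, start 0; Z[3]=0
i=4: i≥r, start 0; Z[4]=0
i=5: i≥r, start 0; Z[5]=0
i=6: i≥r, start 0; Z[6]=0
i=7: i≥r, start 0; Z[7]=0
i=8: i≥r, start 0; Z[8]=0
i=9: i≥r, start 0; Z[9]=0
i=10: i≥r, start 0; Z[10]=1 extend→box=[10,11)
i=11: i≥r, start 0; Z[11]=0
i=12: i≥r, start 0; Z[12]=2 extend→box=[12,14)
i=13: min(r-i=1, Z[1]=1)=1; Z[13]=2 extend→box=[13,15)
i=14: min(r-i=1, Z[1]=1)=1; Z[14]=1
i=15: i≥r, start 0; Z[15]=0
i=16: i≥r, start 0; Z[16]=0
i=17: i≥r, start 0; Z[17]=0
i=18: i≥r, start 0; Z[18]=0

[19, 1, 0, 0, 0, 0, 0, 0, 0, 0, 1, 0, 2, 2, 1, 0, 0, 0, 0]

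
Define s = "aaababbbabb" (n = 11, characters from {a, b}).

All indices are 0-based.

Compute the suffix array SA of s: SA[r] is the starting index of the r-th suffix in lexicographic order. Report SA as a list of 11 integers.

[0, 1, 2, 8, 4, 10, 7, 3, 9, 6, 5]

rank | idx | suffix
   0 |   0 | aaababbbabb
   1 |   1 | aababbbabb
   2 |   2 | ababbbabb
   3 |   8 | abb
   4 |   4 | abbbabb
   5 |  10 | b
   6 |   7 | babb
   7 |   3 | babbbabb
   8 |   9 | bb
   9 |   6 | bbabb
  10 |   5 | bbbabb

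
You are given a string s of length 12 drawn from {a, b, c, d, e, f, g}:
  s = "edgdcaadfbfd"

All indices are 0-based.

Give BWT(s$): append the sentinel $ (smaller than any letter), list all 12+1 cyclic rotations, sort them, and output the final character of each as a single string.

dcafdfgae$dbd

rank  rotation       last
    0  $edgdcaadfbfd  d
    1  aadfbfd$edgdc  c
    2  adfbfd$edgdca  a
    3  bfd$edgdcaadf  f
    4  caadfbfd$edgd  d
    5  d$edgdcaadfbf  f
    6  dcaadfbfd$edg  g
    7  dfbfd$edgdcaa  a
    8  dgdcaadfbfd$e  e
    9  edgdcaadfbfd$  $
   10  fbfd$edgdcaad  d
   11  fd$edgdcaadfb  b
   12  gdcaadfbfd$ed  d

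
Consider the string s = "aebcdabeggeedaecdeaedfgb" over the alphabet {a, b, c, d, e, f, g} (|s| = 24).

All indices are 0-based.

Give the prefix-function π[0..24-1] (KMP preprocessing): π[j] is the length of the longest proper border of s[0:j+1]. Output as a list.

π[0] = 0
j=1 s[j]='e': π[1]=0 (border '')
j=2 s[j]='b': π[2]=0 (border '')
j=3 s[j]='c': π[3]=0 (border '')
j=4 s[j]='d': π[4]=0 (border '')
j=5 s[j]='a': π[5]=1 (border 'a')
j=6 s[j]='b': k: 1→0; π[6]=0 (border '')
j=7 s[j]='e': π[7]=0 (border '')
j=8 s[j]='g': π[8]=0 (border '')
j=9 s[j]='g': π[9]=0 (border '')
j=10 s[j]='e': π[10]=0 (border '')
j=11 s[j]='e': π[11]=0 (border '')
j=12 s[j]='d': π[12]=0 (border '')
j=13 s[j]='a': π[13]=1 (border 'a')
j=14 s[j]='e': π[14]=2 (border 'ae')
j=15 s[j]='c': k: 2→0; π[15]=0 (border '')
j=16 s[j]='d': π[16]=0 (border '')
j=17 s[j]='e': π[17]=0 (border '')
j=18 s[j]='a': π[18]=1 (border 'a')
j=19 s[j]='e': π[19]=2 (border 'ae')
j=20 s[j]='d': k: 2→0; π[20]=0 (border '')
j=21 s[j]='f': π[21]=0 (border '')
j=22 s[j]='g': π[22]=0 (border '')
j=23 s[j]='b': π[23]=0 (border '')

[0, 0, 0, 0, 0, 1, 0, 0, 0, 0, 0, 0, 0, 1, 2, 0, 0, 0, 1, 2, 0, 0, 0, 0]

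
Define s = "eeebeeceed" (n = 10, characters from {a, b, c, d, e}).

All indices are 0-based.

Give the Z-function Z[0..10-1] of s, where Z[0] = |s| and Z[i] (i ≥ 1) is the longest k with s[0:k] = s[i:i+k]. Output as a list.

[10, 2, 1, 0, 2, 1, 0, 2, 1, 0]

Z[0]=10
i=1: outside box; Z[1]=2 grow→box=[1,3)
i=2: min(r-i=1, Z[1]=2)=1; Z[2]=1
i=3: outside box; Z[3]=0
i=4: outside box; Z[4]=2 grow→box=[4,6)
i=5: min(r-i=1, Z[1]=2)=1; Z[5]=1
i=6: outside box; Z[6]=0
i=7: outside box; Z[7]=2 grow→box=[7,9)
i=8: min(r-i=1, Z[1]=2)=1; Z[8]=1
i=9: outside box; Z[9]=0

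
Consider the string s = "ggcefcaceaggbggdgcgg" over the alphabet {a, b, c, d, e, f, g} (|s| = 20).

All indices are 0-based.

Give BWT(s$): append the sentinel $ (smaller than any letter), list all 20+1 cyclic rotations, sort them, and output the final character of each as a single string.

gcegfagggccegggdgca$b

rank  rotation               last
    0  $ggcefcaceaggbggdgcgg  g
    1  aceaggbggdgcgg$ggcefc  c
    2  aggbggdgcgg$ggcefcace  e
    3  bggdgcgg$ggcefcaceagg  g
    4  caceaggbggdgcgg$ggcef  f
    5  ceaggbggdgcgg$ggcefca  a
    6  cefcaceaggbggdgcgg$gg  g
    7  cgg$ggcefcaceaggbggdg  g
    8  dgcgg$ggcefcaceaggbgg  g
    9  eaggbggdgcgg$ggcefcac  c
   10  efcaceaggbggdgcgg$ggc  c
   11  fcaceaggbggdgcgg$ggce  e
   12  g$ggcefcaceaggbggdgcg  g
   13  gbggdgcgg$ggcefcaceag  g
   14  gcefcaceaggbggdgcgg$g  g
   15  gcgg$ggcefcaceaggbggd  d
   16  gdgcgg$ggcefcaceaggbg  g
   17  gg$ggcefcaceaggbggdgc  c
   18  ggbggdgcgg$ggcefcacea  a
   19  ggcefcaceaggbggdgcgg$  $
   20  ggdgcgg$ggcefcaceaggb  b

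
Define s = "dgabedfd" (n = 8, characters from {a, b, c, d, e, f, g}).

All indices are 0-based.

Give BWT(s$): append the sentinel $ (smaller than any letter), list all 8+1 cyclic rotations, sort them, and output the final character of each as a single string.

dgafe$bdd

rank  rotation   last
    0  $dgabedfd  d
    1  abedfd$dg  g
    2  bedfd$dga  a
    3  d$dgabedf  f
    4  dfd$dgabe  e
    5  dgabedfd$  $
    6  edfd$dgab  b
    7  fd$dgabed  d
    8  gabedfd$d  d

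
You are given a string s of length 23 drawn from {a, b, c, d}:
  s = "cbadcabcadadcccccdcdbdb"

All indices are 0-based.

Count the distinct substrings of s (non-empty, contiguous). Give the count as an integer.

rank→(start, suffix):
  0 → (5, 'abcadadcccccdcdbdb')
  1 → (8, 'adadcccccdcdbdb')
  2 → (2, 'adcabcadadcccccdcdbdb')
  3 → (10, 'adcccccdcdbdb')
  4 → (22, 'b')
  5 → (1, 'badcabcadadcccccdcdbdb')
  6 → (6, 'bcadadcccccdcdbdb')
  7 → (20, 'bdb')
  8 → (4, 'cabcadadcccccdcdbdb')
  9 → (7, 'cadadcccccdcdbdb')
  10 → (0, 'cbadcabcadadcccccdcdbdb')
  11 → (12, 'cccccdcdbdb')
  12 → (13, 'ccccdcdbdb')
  13 → (14, 'cccdcdbdb')
  14 → (15, 'ccdcdbdb')
  15 → (18, 'cdbdb')
  16 → (16, 'cdcdbdb')
  17 → (9, 'dadcccccdcdbdb')
  18 → (21, 'db')
  19 → (19, 'dbdb')
  20 → (3, 'dcabcadadcccccdcdbdb')
  21 → (11, 'dcccccdcdbdb')
  22 → (17, 'dcdbdb')

SA = [5, 8, 2, 10, 22, 1, 6, 20, 4, 7, 0, 12, 13, 14, 15, 18, 16, 9, 21, 19, 3, 11, 17]
i: (SA[i-1],SA[i]) lcp shared
  1: (5,8) 1 'a'
  2: (8,2) 2 'ad'
  3: (2,10) 3 'adc'
  4: (10,22) 0 ''
  5: (22,1) 1 'b'
  6: (1,6) 1 'b'
  7: (6,20) 1 'b'
  8: (20,4) 0 ''
  9: (4,7) 2 'ca'
  10: (7,0) 1 'c'
  11: (0,12) 1 'c'
  12: (12,13) 4 'cccc'
  13: (13,14) 3 'ccc'
  14: (14,15) 2 'cc'
  15: (15,18) 1 'c'
  16: (18,16) 2 'cd'
  17: (16,9) 0 ''
  18: (9,21) 1 'd'
  19: (21,19) 2 'db'
  20: (19,3) 1 'd'
  21: (3,11) 2 'dc'
  22: (11,17) 2 'dc'

n(n+1)/2 = 23·24/2 = 276
Σ LCP = 0 + 1 + 2 + 3 + 0 + 1 + 1 + 1 + 0 + 2 + 1 + 1 + 4 + 3 + 2 + 1 + 2 + 0 + 1 + 2 + 1 + 2 + 2 = 33
distinct = 276 − 33 = 243

243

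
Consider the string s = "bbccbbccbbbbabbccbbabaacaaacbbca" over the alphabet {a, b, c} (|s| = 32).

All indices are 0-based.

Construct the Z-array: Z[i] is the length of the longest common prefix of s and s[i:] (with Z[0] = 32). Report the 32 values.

Z[0]=32
i=1: outside box; Z[1]=1 scan→box=[1,2)
i=2: outside box; Z[2]=0
i=3: outside box; Z[3]=0
i=4: outside box; Z[4]=6 scan→box=[4,10)
i=5: min(r-i=5, Z[1]=1)=1; Z[5]=1
i=6: min(r-i=4, Z[2]=0)=0; Z[6]=0
i=7: min(r-i=3, Z[3]=0)=0; Z[7]=0
i=8: min(r-i=2, Z[4]=6)=2; Z[8]=2
i=9: min(r-i=1, Z[5]=1)=1; Z[9]=2 scan→box=[9,11)
i=10: min(r-i=1, Z[1]=1)=1; Z[10]=2 scan→box=[10,12)
i=11: min(r-i=1, Z[1]=1)=1; Z[11]=1
i=12: outside box; Z[12]=0
i=13: outside box; Z[13]=6 scan→box=[13,19)
i=14: min(r-i=5, Z[1]=1)=1; Z[14]=1
i=15: min(r-i=4, Z[2]=0)=0; Z[15]=0
i=16: min(r-i=3, Z[3]=0)=0; Z[16]=0
i=17: min(r-i=2, Z[4]=6)=2; Z[17]=2
i=18: min(r-i=1, Z[5]=1)=1; Z[18]=1
i=19: outside box; Z[19]=0
i=20: outside box; Z[20]=1 scan→box=[20,21)
i=21: outside box; Z[21]=0
i=22: outside box; Z[22]=0
i=23: outside box; Z[23]=0
i=24: outside box; Z[24]=0
i=25: outside box; Z[25]=0
i=26: outside box; Z[26]=0
i=27: outside box; Z[27]=0
i=28: outside box; Z[28]=3 scan→box=[28,31)
i=29: min(r-i=2, Z[1]=1)=1; Z[29]=1
i=30: min(r-i=1, Z[2]=0)=0; Z[30]=0
i=31: outside box; Z[31]=0

[32, 1, 0, 0, 6, 1, 0, 0, 2, 2, 2, 1, 0, 6, 1, 0, 0, 2, 1, 0, 1, 0, 0, 0, 0, 0, 0, 0, 3, 1, 0, 0]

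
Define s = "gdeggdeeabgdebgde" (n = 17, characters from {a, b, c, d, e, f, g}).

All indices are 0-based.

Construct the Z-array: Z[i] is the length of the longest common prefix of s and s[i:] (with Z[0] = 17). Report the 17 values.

[17, 0, 0, 1, 3, 0, 0, 0, 0, 0, 3, 0, 0, 0, 3, 0, 0]

Z[0]=17
i=1: outside box; Z[1]=0
i=2: outside box; Z[2]=0
i=3: outside box; Z[3]=1 extend→box=[3,4)
i=4: outside box; Z[4]=3 extend→box=[4,7)
i=5: min(r-i=2, Z[1]=0)=0; Z[5]=0
i=6: min(r-i=1, Z[2]=0)=0; Z[6]=0
i=7: outside box; Z[7]=0
i=8: outside box; Z[8]=0
i=9: outside box; Z[9]=0
i=10: outside box; Z[10]=3 extend→box=[10,13)
i=11: min(r-i=2, Z[1]=0)=0; Z[11]=0
i=12: min(r-i=1, Z[2]=0)=0; Z[12]=0
i=13: outside box; Z[13]=0
i=14: outside box; Z[14]=3 extend→box=[14,17)
i=15: min(r-i=2, Z[1]=0)=0; Z[15]=0
i=16: min(r-i=1, Z[2]=0)=0; Z[16]=0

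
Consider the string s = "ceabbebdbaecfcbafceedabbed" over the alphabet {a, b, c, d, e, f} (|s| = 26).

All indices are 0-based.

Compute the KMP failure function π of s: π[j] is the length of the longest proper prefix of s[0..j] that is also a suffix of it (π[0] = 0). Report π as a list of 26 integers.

[0, 0, 0, 0, 0, 0, 0, 0, 0, 0, 0, 1, 0, 1, 0, 0, 0, 1, 2, 0, 0, 0, 0, 0, 0, 0]

π[0] = 0
j=1 s[j]='e': π[1]=0 (border '')
j=2 s[j]='a': π[2]=0 (border '')
j=3 s[j]='b': π[3]=0 (border '')
j=4 s[j]='b': π[4]=0 (border '')
j=5 s[j]='e': π[5]=0 (border '')
j=6 s[j]='b': π[6]=0 (border '')
j=7 s[j]='d': π[7]=0 (border '')
j=8 s[j]='b': π[8]=0 (border '')
j=9 s[j]='a': π[9]=0 (border '')
j=10 s[j]='e': π[10]=0 (border '')
j=11 s[j]='c': π[11]=1 (border 'c')
j=12 s[j]='f': k: 1→0; π[12]=0 (border '')
j=13 s[j]='c': π[13]=1 (border 'c')
j=14 s[j]='b': k: 1→0; π[14]=0 (border '')
j=15 s[j]='a': π[15]=0 (border '')
j=16 s[j]='f': π[16]=0 (border '')
j=17 s[j]='c': π[17]=1 (border 'c')
j=18 s[j]='e': π[18]=2 (border 'ce')
j=19 s[j]='e': k: 2→0; π[19]=0 (border '')
j=20 s[j]='d': π[20]=0 (border '')
j=21 s[j]='a': π[21]=0 (border '')
j=22 s[j]='b': π[22]=0 (border '')
j=23 s[j]='b': π[23]=0 (border '')
j=24 s[j]='e': π[24]=0 (border '')
j=25 s[j]='d': π[25]=0 (border '')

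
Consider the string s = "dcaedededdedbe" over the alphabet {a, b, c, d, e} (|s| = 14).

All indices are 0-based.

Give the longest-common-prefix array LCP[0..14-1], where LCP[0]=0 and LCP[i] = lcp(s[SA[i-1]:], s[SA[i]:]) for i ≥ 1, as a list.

[0, 0, 0, 0, 1, 1, 1, 3, 3, 0, 1, 2, 2, 4]

rank | idx | suffix
   0 |   2 | aedededdedbe
   1 |  12 | be
   2 |   1 | caedededdedbe
   3 |  11 | dbe
   4 |   0 | dcaedededdedbe
   5 |   8 | ddedbe
   6 |   9 | dedbe
   7 |   6 | deddedbe
   8 |   4 | dededdedbe
   9 |  13 | e
  10 |  10 | edbe
  11 |   7 | eddedbe
  12 |   5 | ededdedbe
  13 |   3 | edededdedbe

SA = [2, 12, 1, 11, 0, 8, 9, 6, 4, 13, 10, 7, 5, 3]
rank  pair      lcp
   1  s[2:],s[12:]  0  ''
   2  s[12:],s[1:]  0  ''
   3  s[1:],s[11:]  0  ''
   4  s[11:],s[0:]  1  'd'
   5  s[0:],s[8:]  1  'd'
   6  s[8:],s[9:]  1  'd'
   7  s[9:],s[6:]  3  'ded'
   8  s[6:],s[4:]  3  'ded'
   9  s[4:],s[13:]  0  ''
  10  s[13:],s[10:]  1  'e'
  11  s[10:],s[7:]  2  'ed'
  12  s[7:],s[5:]  2  'ed'
  13  s[5:],s[3:]  4  'eded'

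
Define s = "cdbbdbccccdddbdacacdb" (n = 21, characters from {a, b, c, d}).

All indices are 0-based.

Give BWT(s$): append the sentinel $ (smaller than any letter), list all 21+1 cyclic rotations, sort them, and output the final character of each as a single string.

bdcddddbabcca$cbccbddc

rank  rotation                last
    0  $cdbbdbccccdddbdacacdb  b
    1  acacdb$cdbbdbccccdddbd  d
    2  acdb$cdbbdbccccdddbdac  c
    3  b$cdbbdbccccdddbdacacd  d
    4  bbdbccccdddbdacacdb$cd  d
    5  bccccdddbdacacdb$cdbbd  d
    6  bdacacdb$cdbbdbccccddd  d
    7  bdbccccdddbdacacdb$cdb  b
    8  cacdb$cdbbdbccccdddbda  a
    9  ccccdddbdacacdb$cdbbdb  b
   10  cccdddbdacacdb$cdbbdbc  c
   11  ccdddbdacacdb$cdbbdbcc  c
   12  cdb$cdbbdbccccdddbdaca  a
   13  cdbbdbccccdddbdacacdb$  $
   14  cdddbdacacdb$cdbbdbccc  c
   15  dacacdb$cdbbdbccccdddb  b
   16  db$cdbbdbccccdddbdacac  c
   17  dbbdbccccdddbdacacdb$c  c
   18  dbccccdddbdacacdb$cdbb  b
   19  dbdacacdb$cdbbdbccccdd  d
   20  ddbdacacdb$cdbbdbccccd  d
   21  dddbdacacdb$cdbbdbcccc  c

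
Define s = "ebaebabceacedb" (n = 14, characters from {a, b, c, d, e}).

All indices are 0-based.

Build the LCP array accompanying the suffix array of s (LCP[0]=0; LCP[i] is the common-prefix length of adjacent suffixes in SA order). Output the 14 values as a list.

[0, 1, 1, 0, 1, 2, 1, 0, 2, 0, 0, 1, 3, 1]

sorted suffixes:
  #0 SA[0]=5  'abceacedb'
  #1 SA[1]=9  'acedb'
  #2 SA[2]=2  'aebabceacedb'
  #3 SA[3]=13  'b'
  #4 SA[4]=4  'babceacedb'
  #5 SA[5]=1  'baebabceacedb'
  #6 SA[6]=6  'bceacedb'
  #7 SA[7]=7  'ceacedb'
  #8 SA[8]=10  'cedb'
  #9 SA[9]=12  'db'
  #10 SA[10]=8  'eacedb'
  #11 SA[11]=3  'ebabceacedb'
  #12 SA[12]=0  'ebaebabceacedb'
  #13 SA[13]=11  'edb'

SA = [5, 9, 2, 13, 4, 1, 6, 7, 10, 12, 8, 3, 0, 11]
i: (SA[i-1],SA[i]) lcp shared
  1: (5,9) 1 'a'
  2: (9,2) 1 'a'
  3: (2,13) 0 ''
  4: (13,4) 1 'b'
  5: (4,1) 2 'ba'
  6: (1,6) 1 'b'
  7: (6,7) 0 ''
  8: (7,10) 2 'ce'
  9: (10,12) 0 ''
  10: (12,8) 0 ''
  11: (8,3) 1 'e'
  12: (3,0) 3 'eba'
  13: (0,11) 1 'e'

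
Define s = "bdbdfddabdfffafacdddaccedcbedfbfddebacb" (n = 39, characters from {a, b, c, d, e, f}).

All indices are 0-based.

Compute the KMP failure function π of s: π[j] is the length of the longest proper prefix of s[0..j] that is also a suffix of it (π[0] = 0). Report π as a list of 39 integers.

[0, 0, 1, 2, 0, 0, 0, 0, 1, 2, 0, 0, 0, 0, 0, 0, 0, 0, 0, 0, 0, 0, 0, 0, 0, 0, 1, 0, 0, 0, 1, 0, 0, 0, 0, 1, 0, 0, 1]

π[0] = 0
j=1 s[j]='d': π[1]=0 (border '')
j=2 s[j]='b': π[2]=1 (border 'b')
j=3 s[j]='d': π[3]=2 (border 'bd')
j=4 s[j]='f': k: 2→0; π[4]=0 (border '')
j=5 s[j]='d': π[5]=0 (border '')
j=6 s[j]='d': π[6]=0 (border '')
j=7 s[j]='a': π[7]=0 (border '')
j=8 s[j]='b': π[8]=1 (border 'b')
j=9 s[j]='d': π[9]=2 (border 'bd')
j=10 s[j]='f': k: 2→0; π[10]=0 (border '')
j=11 s[j]='f': π[11]=0 (border '')
j=12 s[j]='f': π[12]=0 (border '')
j=13 s[j]='a': π[13]=0 (border '')
j=14 s[j]='f': π[14]=0 (border '')
j=15 s[j]='a': π[15]=0 (border '')
j=16 s[j]='c': π[16]=0 (border '')
j=17 s[j]='d': π[17]=0 (border '')
j=18 s[j]='d': π[18]=0 (border '')
j=19 s[j]='d': π[19]=0 (border '')
j=20 s[j]='a': π[20]=0 (border '')
j=21 s[j]='c': π[21]=0 (border '')
j=22 s[j]='c': π[22]=0 (border '')
j=23 s[j]='e': π[23]=0 (border '')
j=24 s[j]='d': π[24]=0 (border '')
j=25 s[j]='c': π[25]=0 (border '')
j=26 s[j]='b': π[26]=1 (border 'b')
j=27 s[j]='e': k: 1→0; π[27]=0 (border '')
j=28 s[j]='d': π[28]=0 (border '')
j=29 s[j]='f': π[29]=0 (border '')
j=30 s[j]='b': π[30]=1 (border 'b')
j=31 s[j]='f': k: 1→0; π[31]=0 (border '')
j=32 s[j]='d': π[32]=0 (border '')
j=33 s[j]='d': π[33]=0 (border '')
j=34 s[j]='e': π[34]=0 (border '')
j=35 s[j]='b': π[35]=1 (border 'b')
j=36 s[j]='a': k: 1→0; π[36]=0 (border '')
j=37 s[j]='c': π[37]=0 (border '')
j=38 s[j]='b': π[38]=1 (border 'b')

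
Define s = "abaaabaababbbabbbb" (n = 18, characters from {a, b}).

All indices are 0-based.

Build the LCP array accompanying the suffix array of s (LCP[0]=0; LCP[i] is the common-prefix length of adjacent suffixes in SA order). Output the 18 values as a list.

rank | idx | suffix
   0 |   2 | aaabaababbbabbbb
   1 |   3 | aabaababbbabbbb
   2 |   6 | aababbbabbbb
   3 |   0 | abaaabaababbbabbbb
   4 |   4 | abaababbbabbbb
   5 |   7 | ababbbabbbb
   6 |   9 | abbbabbbb
   7 |  13 | abbbb
   8 |  17 | b
   9 |   1 | baaabaababbbabbbb
  10 |   5 | baababbbabbbb
  11 |   8 | babbbabbbb
  12 |  12 | babbbb
  13 |  16 | bb
  14 |  11 | bbabbbb
  15 |  15 | bbb
  16 |  10 | bbbabbbb
  17 |  14 | bbbb

SA = [2, 3, 6, 0, 4, 7, 9, 13, 17, 1, 5, 8, 12, 16, 11, 15, 10, 14]
i: (SA[i-1],SA[i]) lcp shared
  1: (2,3) 2 'aa'
  2: (3,6) 4 'aaba'
  3: (6,0) 1 'a'
  4: (0,4) 4 'abaa'
  5: (4,7) 3 'aba'
  6: (7,9) 2 'ab'
  7: (9,13) 4 'abbb'
  8: (13,17) 0 ''
  9: (17,1) 1 'b'
  10: (1,5) 3 'baa'
  11: (5,8) 2 'ba'
  12: (8,12) 5 'babbb'
  13: (12,16) 1 'b'
  14: (16,11) 2 'bb'
  15: (11,15) 2 'bb'
  16: (15,10) 3 'bbb'
  17: (10,14) 3 'bbb'

[0, 2, 4, 1, 4, 3, 2, 4, 0, 1, 3, 2, 5, 1, 2, 2, 3, 3]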